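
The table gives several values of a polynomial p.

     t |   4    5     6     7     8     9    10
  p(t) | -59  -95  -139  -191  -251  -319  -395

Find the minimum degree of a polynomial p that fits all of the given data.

2

Forward differences of the values at t = 4, 5, 6, 7, 8, 9, 10:
  p  : -59  -95  -139  -191  -251  -319  -395
  Δ  : -36  -44  -52  -60  -68  -76
  Δ^2: -8  -8  -8  -8  -8
  Δ^3: 0  0  0  0
  Δ^4: 0  0  0
  Δ^5: 0  0
  Δ^6: 0
The second differences are constant (-8) and nonzero, while all higher differences vanish, so the minimal degree is 2.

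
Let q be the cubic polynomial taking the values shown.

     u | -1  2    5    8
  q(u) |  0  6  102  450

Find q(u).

Write q(u) = au^3 + bu^2 + cu + d. Substituting each data point gives a linear system:
  -a + b - c + d = 0
  8a + 4b + 2c + d = 6
  125a + 25b + 5c + d = 102
  512a + 64b + 8c + d = 450
Solving the system yields a = 1, b = -1, c = 0, d = 2.
So q(u) = u³ - u² + 2.
Check: q(2) = 6. ✓

q(u) = u^3 - u^2 + 2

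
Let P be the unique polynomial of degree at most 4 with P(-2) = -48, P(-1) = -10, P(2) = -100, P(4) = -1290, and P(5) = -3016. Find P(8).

-18478

Using the Lagrange interpolation formula with nodes -2, -1, 2, 4, 5:
  L_0(s) = (s + 1)(s - 2)(s - 4)(s - 5) / 168
  L_1(s) = (s + 2)(s - 2)(s - 4)(s - 5) / -90
  L_2(s) = (s + 2)(s + 1)(s - 4)(s - 5) / 72
  L_3(s) = (s + 2)(s + 1)(s - 2)(s - 5) / -60
  L_4(s) = (s + 2)(s + 1)(s - 2)(s - 4) / 126
Then P(s) = -48·L_0(s) - 10·L_1(s) - 100·L_2(s) - 1290·L_3(s) - 3016·L_4(s).
Expanding and collecting terms gives P(s) = -4s^4 - 4s^3 - s^2 + 3s - 6.
Evaluating at s = 8: P(8) = -18478.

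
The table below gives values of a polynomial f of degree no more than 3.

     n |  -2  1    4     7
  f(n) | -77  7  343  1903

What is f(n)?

Using the Lagrange interpolation formula with nodes -2, 1, 4, 7:
  L_0(n) = (n - 1)(n - 4)(n - 7) / -162
  L_1(n) = (n + 2)(n - 4)(n - 7) / 54
  L_2(n) = (n + 2)(n - 1)(n - 7) / -54
  L_3(n) = (n + 2)(n - 1)(n - 4) / 162
Then f(n) = -77·L_0(n) + 7·L_1(n) + 343·L_2(n) + 1903·L_3(n).
Expanding and collecting terms gives f(n) = 6n^3 - 4n^2 + 6n - 1.
Check: f(1) = 7. ✓

f(n) = 6n^3 - 4n^2 + 6n - 1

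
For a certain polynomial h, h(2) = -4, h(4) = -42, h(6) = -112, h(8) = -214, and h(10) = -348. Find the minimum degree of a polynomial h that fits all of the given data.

Forward differences of the values at x = 2, 4, 6, 8, 10:
  h  : -4  -42  -112  -214  -348
  Δ  : -38  -70  -102  -134
  Δ^2: -32  -32  -32
  Δ^3: 0  0
  Δ^4: 0
The second differences are constant (-32) and nonzero, while all higher differences vanish, so the minimal degree is 2.

2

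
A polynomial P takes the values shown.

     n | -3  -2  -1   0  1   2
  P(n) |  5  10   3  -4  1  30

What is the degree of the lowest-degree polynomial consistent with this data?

Forward differences of the values at n = -3, -2, -1, 0, 1, 2:
  P  : 5  10  3  -4  1  30
  Δ  : 5  -7  -7  5  29
  Δ^2: -12  0  12  24
  Δ^3: 12  12  12
  Δ^4: 0  0
  Δ^5: 0
The third differences are constant (12) and nonzero, while all higher differences vanish, so the minimal degree is 3.

3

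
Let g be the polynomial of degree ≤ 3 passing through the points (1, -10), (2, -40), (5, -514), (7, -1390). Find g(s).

g(s) = -4s^3 - 2s - 4

Write g(s) = as^3 + bs^2 + cs + d. Substituting each data point gives a linear system:
  a + b + c + d = -10
  8a + 4b + 2c + d = -40
  125a + 25b + 5c + d = -514
  343a + 49b + 7c + d = -1390
Solving the system yields a = -4, b = 0, c = -2, d = -4.
So g(s) = -4s³ - 2s - 4.
Check: g(7) = -1390. ✓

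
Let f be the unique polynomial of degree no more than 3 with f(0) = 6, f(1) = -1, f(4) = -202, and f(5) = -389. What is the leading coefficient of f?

-3

Write f(x) = ax^3 + bx^2 + cx + d. Substituting each data point gives a linear system:
  d = 6
  a + b + c + d = -1
  64a + 16b + 4c + d = -202
  125a + 25b + 5c + d = -389
Solving the system yields a = -3, b = 0, c = -4, d = 6.
So f(x) = -3x^3 - 4x + 6.
The leading coefficient is -3.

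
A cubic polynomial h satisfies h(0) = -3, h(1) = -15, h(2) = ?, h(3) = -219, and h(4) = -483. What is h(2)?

-75

On equispaced nodes a degree-3 polynomial has vanishing fourth forward difference, so
  h(0) - 4·h(1) + 6·h(2) - 4·h(3) + h(4) = 0.
Substituting the known values and solving for h(2):
  6·h(2) = -450
  h(2) = -75.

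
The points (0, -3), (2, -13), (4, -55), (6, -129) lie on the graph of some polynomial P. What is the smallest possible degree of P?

Forward differences of the values at n = 0, 2, 4, 6:
  P  : -3  -13  -55  -129
  Δ  : -10  -42  -74
  Δ^2: -32  -32
  Δ^3: 0
The second differences are constant (-32) and nonzero, while all higher differences vanish, so the minimal degree is 2.

2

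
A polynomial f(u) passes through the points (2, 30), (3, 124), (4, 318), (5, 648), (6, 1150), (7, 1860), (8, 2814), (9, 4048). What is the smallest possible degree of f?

Forward differences of the values at u = 2, 3, 4, 5, 6, 7, 8, 9:
  f  : 30  124  318  648  1150  1860  2814  4048
  Δ  : 94  194  330  502  710  954  1234
  Δ^2: 100  136  172  208  244  280
  Δ^3: 36  36  36  36  36
  Δ^4: 0  0  0  0
  Δ^5: 0  0  0
  Δ^6: 0  0
  Δ^7: 0
The third differences are constant (36) and nonzero, while all higher differences vanish, so the minimal degree is 3.

3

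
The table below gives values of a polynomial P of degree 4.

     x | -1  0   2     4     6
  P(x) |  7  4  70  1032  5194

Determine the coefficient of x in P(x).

Write P(x) = ax^4 + bx^3 + cx^2 + dx + e. Substituting each data point gives a linear system:
  a - b + c - d + e = 7
  e = 4
  16a + 8b + 4c + 2d + e = 70
  256a + 64b + 16c + 4d + e = 1032
  1296a + 216b + 36c + 6d + e = 5194
Solving the system yields a = 4, b = 0, c = 0, d = 1, e = 4.
So P(x) = 4x⁴ + x + 4.
The coefficient of x is 1.

1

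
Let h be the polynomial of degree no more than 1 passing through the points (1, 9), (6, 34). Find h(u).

h(u) = 5u + 4

Using the Lagrange interpolation formula with nodes 1, 6:
  L_0(u) = (u - 6) / -5
  L_1(u) = (u - 1) / 5
Then h(u) = 9·L_0(u) + 34·L_1(u).
Expanding and collecting terms gives h(u) = 5u + 4.
Check: h(6) = 34. ✓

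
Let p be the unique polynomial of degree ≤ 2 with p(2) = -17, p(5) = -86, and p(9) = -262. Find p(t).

p(t) = -3t^2 - 2t - 1

Using the Lagrange interpolation formula with nodes 2, 5, 9:
  L_0(t) = (t - 5)(t - 9) / 21
  L_1(t) = (t - 2)(t - 9) / -12
  L_2(t) = (t - 2)(t - 5) / 28
Then p(t) = -17·L_0(t) - 86·L_1(t) - 262·L_2(t).
Expanding and collecting terms gives p(t) = -3t² - 2t - 1.
Check: p(5) = -86. ✓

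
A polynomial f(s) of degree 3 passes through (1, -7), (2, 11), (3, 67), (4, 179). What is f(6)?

643

Write f(s) = as^3 + bs^2 + cs + d. Substituting each data point gives a linear system:
  a + b + c + d = -7
  8a + 4b + 2c + d = 11
  27a + 9b + 3c + d = 67
  64a + 16b + 4c + d = 179
Solving the system yields a = 3, b = 1, c = -6, d = -5.
So f(s) = 3s³ + s² - 6s - 5.
Then f(6) = 643.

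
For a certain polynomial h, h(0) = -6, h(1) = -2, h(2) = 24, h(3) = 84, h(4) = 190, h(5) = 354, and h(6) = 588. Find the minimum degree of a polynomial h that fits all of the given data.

Forward differences of the values at u = 0, 1, 2, 3, 4, 5, 6:
  h  : -6  -2  24  84  190  354  588
  Δ  : 4  26  60  106  164  234
  Δ^2: 22  34  46  58  70
  Δ^3: 12  12  12  12
  Δ^4: 0  0  0
  Δ^5: 0  0
  Δ^6: 0
The third differences are constant (12) and nonzero, while all higher differences vanish, so the minimal degree is 3.

3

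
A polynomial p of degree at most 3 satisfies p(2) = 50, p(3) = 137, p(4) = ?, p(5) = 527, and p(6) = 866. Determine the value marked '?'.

290

On equispaced nodes a degree-3 polynomial has vanishing fourth forward difference, so
  p(2) - 4·p(3) + 6·p(4) - 4·p(5) + p(6) = 0.
Substituting the known values and solving for p(4):
  6·p(4) = 1740
  p(4) = 290.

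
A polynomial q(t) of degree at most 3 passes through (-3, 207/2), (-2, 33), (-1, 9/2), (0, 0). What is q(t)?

q(t) = -3t^3 + 3t^2 + (3/2)t

Write q(t) = at^3 + bt^2 + ct + d. Substituting each data point gives a linear system:
  -27a + 9b - 3c + d = 207/2
  -8a + 4b - 2c + d = 33
  -a + b - c + d = 9/2
  d = 0
Solving the system yields a = -3, b = 3, c = 3/2, d = 0.
So q(t) = -3t^3 + 3t^2 + (3/2)t.
Check: q(-3) = 207/2. ✓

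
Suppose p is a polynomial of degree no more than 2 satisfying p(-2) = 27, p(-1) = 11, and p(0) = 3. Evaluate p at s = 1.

3

Using the Lagrange interpolation formula with nodes -2, -1, 0:
  L_0(s) = (s + 1)s / 2
  L_1(s) = (s + 2)s / -1
  L_2(s) = (s + 2)(s + 1) / 2
Then p(s) = 27·L_0(s) + 11·L_1(s) + 3·L_2(s).
Expanding and collecting terms gives p(s) = 4s^2 - 4s + 3.
Evaluating at s = 1: p(1) = 3.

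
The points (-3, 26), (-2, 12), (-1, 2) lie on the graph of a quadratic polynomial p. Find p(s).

p(s) = 2s^2 - 4s - 4

Write p(s) = as^2 + bs + c. Substituting each data point gives a linear system:
  9a - 3b + c = 26
  4a - 2b + c = 12
  a - b + c = 2
Solving the system yields a = 2, b = -4, c = -4.
So p(s) = 2s² - 4s - 4.
Check: p(-1) = 2. ✓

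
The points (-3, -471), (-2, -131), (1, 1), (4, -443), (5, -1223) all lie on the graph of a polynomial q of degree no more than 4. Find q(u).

q(u) = -3u^4 + 6u^3 - 5u^2 + 6u - 3

Using the Lagrange interpolation formula with nodes -3, -2, 1, 4, 5:
  L_0(u) = (u + 2)(u - 1)(u - 4)(u - 5) / 224
  L_1(u) = (u + 3)(u - 1)(u - 4)(u - 5) / -126
  L_2(u) = (u + 3)(u + 2)(u - 4)(u - 5) / 144
  L_3(u) = (u + 3)(u + 2)(u - 1)(u - 5) / -126
  L_4(u) = (u + 3)(u + 2)(u - 1)(u - 4) / 224
Then q(u) = -471·L_0(u) - 131·L_1(u) + 1·L_2(u) - 443·L_3(u) - 1223·L_4(u).
Expanding and collecting terms gives q(u) = -3u^4 + 6u^3 - 5u^2 + 6u - 3.
Check: q(-3) = -471. ✓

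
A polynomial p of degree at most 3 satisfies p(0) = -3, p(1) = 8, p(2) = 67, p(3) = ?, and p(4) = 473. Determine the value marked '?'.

210

On equispaced nodes a degree-3 polynomial has vanishing fourth forward difference, so
  p(0) - 4·p(1) + 6·p(2) - 4·p(3) + p(4) = 0.
Substituting the known values and solving for p(3):
  -4·p(3) = -840
  p(3) = 210.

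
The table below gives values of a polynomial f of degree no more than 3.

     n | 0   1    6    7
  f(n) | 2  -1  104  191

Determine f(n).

f(n) = n^3 - 3n^2 - n + 2

Using the Lagrange interpolation formula with nodes 0, 1, 6, 7:
  L_0(n) = (n - 1)(n - 6)(n - 7) / -42
  L_1(n) = n(n - 6)(n - 7) / 30
  L_2(n) = n(n - 1)(n - 7) / -30
  L_3(n) = n(n - 1)(n - 6) / 42
Then f(n) = 2·L_0(n) - 1·L_1(n) + 104·L_2(n) + 191·L_3(n).
Expanding and collecting terms gives f(n) = n^3 - 3n^2 - n + 2.
Check: f(6) = 104. ✓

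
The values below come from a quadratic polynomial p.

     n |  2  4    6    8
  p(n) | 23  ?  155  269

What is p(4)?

73

The 3 known points determine the degree-2 polynomial uniquely.
Write p(n) = an^2 + bn + c. Substituting each data point gives a linear system:
  4a + 2b + c = 23
  36a + 6b + c = 155
  64a + 8b + c = 269
Solving the system yields a = 4, b = 1, c = 5.
So p(n) = 4n^2 + n + 5.
Then p(4) = 73.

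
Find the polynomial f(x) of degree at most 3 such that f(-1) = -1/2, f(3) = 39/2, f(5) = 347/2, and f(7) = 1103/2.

f(x) = 2x^3 - 2x^2 - 5x - 3/2

Using the Lagrange interpolation formula with nodes -1, 3, 5, 7:
  L_0(x) = (x - 3)(x - 5)(x - 7) / -192
  L_1(x) = (x + 1)(x - 5)(x - 7) / 32
  L_2(x) = (x + 1)(x - 3)(x - 7) / -24
  L_3(x) = (x + 1)(x - 3)(x - 5) / 64
Then f(x) = -1/2·L_0(x) + 39/2·L_1(x) + 347/2·L_2(x) + 1103/2·L_3(x).
Expanding and collecting terms gives f(x) = 2x^3 - 2x^2 - 5x - 3/2.
Check: f(3) = 39/2. ✓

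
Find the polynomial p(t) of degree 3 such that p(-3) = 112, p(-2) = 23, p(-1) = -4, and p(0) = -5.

Using the Lagrange interpolation formula with nodes -3, -2, -1, 0:
  L_0(t) = (t + 2)(t + 1)t / -6
  L_1(t) = (t + 3)(t + 1)t / 2
  L_2(t) = (t + 3)(t + 2)t / -2
  L_3(t) = (t + 3)(t + 2)(t + 1) / 6
Then p(t) = 112·L_0(t) + 23·L_1(t) - 4·L_2(t) - 5·L_3(t).
Expanding and collecting terms gives p(t) = -6t³ - 5t² - 5.
Check: p(-2) = 23. ✓

p(t) = -6t^3 - 5t^2 - 5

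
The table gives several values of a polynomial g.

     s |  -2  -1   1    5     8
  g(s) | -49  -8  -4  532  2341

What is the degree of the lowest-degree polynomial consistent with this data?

Divided differences on the nodes -2, -1, 1, 5, 8:
  order 0: -49  -8  -4  532  2341
  order 1: 41  2  134  603
  order 2: -13  22  67
  order 3: 5  5
  order 4: 0
The order-3 divided differences are all 5 (nonzero) and every higher order vanishes, so the data lies on a polynomial of degree exactly 3.

3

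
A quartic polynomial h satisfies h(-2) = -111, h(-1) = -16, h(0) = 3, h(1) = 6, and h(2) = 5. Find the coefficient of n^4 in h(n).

-2

Write h(n) = an^4 + bn^3 + cn^2 + dn + e. Substituting each data point gives a linear system:
  16a - 8b + 4c - 2d + e = -111
  a - b + c - d + e = -16
  e = 3
  a + b + c + d + e = 6
  16a + 8b + 4c + 2d + e = 5
Solving the system yields a = -2, b = 6, c = -6, d = 5, e = 3.
So h(n) = -2n⁴ + 6n³ - 6n² + 5n + 3.
The leading coefficient is -2.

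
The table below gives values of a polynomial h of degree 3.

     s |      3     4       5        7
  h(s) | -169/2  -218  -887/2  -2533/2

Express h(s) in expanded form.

h(s) = -4s^3 + 2s^2 + (1/2)s + 4

Write h(s) = as^3 + bs^2 + cs + d. Substituting each data point gives a linear system:
  27a + 9b + 3c + d = -169/2
  64a + 16b + 4c + d = -218
  125a + 25b + 5c + d = -887/2
  343a + 49b + 7c + d = -2533/2
Solving the system yields a = -4, b = 2, c = 1/2, d = 4.
So h(s) = -4s³ + 2s² + (1/2)s + 4.
Check: h(5) = -887/2. ✓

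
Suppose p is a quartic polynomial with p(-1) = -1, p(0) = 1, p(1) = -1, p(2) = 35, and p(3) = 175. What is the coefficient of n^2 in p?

Write p(n) = an^4 + bn^3 + cn^2 + dn + e. Substituting each data point gives a linear system:
  a - b + c - d + e = -1
  e = 1
  a + b + c + d + e = -1
  16a + 8b + 4c + 2d + e = 35
  81a + 27b + 9c + 3d + e = 175
Solving the system yields a = 1, b = 5, c = -3, d = -5, e = 1.
So p(n) = n^4 + 5n^3 - 3n^2 - 5n + 1.
The coefficient of n^2 is -3.

-3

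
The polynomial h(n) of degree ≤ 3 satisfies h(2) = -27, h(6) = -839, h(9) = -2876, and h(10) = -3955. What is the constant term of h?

Write h(n) = an^3 + bn^2 + cn + d. Substituting each data point gives a linear system:
  8a + 4b + 2c + d = -27
  216a + 36b + 6c + d = -839
  729a + 81b + 9c + d = -2876
  1000a + 100b + 10c + d = -3955
Solving the system yields a = -4, b = 0, c = 5, d = -5.
So h(n) = -4n^3 + 5n - 5.
The constant term is -5.

-5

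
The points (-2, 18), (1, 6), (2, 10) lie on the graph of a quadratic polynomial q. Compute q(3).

Using the Lagrange interpolation formula with nodes -2, 1, 2:
  L_0(t) = (t - 1)(t - 2) / 12
  L_1(t) = (t + 2)(t - 2) / -3
  L_2(t) = (t + 2)(t - 1) / 4
Then q(t) = 18·L_0(t) + 6·L_1(t) + 10·L_2(t).
Expanding and collecting terms gives q(t) = 2t² - 2t + 6.
Evaluating at t = 3: q(3) = 18.

18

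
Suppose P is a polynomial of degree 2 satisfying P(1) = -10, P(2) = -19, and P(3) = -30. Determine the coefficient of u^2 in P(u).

-1

Write P(u) = au^2 + bu + c. Substituting each data point gives a linear system:
  a + b + c = -10
  4a + 2b + c = -19
  9a + 3b + c = -30
Solving the system yields a = -1, b = -6, c = -3.
So P(u) = -u^2 - 6u - 3.
The leading coefficient is -1.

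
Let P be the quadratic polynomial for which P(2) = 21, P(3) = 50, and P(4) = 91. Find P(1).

Forward differences of the values at x = 2, 3, 4:
  P  : 21  50  91
  Δ  : 29  41
  Δ^2: 12
The second differences are constant, confirming degree 2.
Interpolating (Newton forward form) and evaluating at x = 1 gives P(1) = 4.

4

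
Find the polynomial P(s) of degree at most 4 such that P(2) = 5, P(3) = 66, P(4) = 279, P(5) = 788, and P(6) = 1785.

P(s) = 2s^4 - 4s^3 + 2s^2 - 3s + 3

Write P(s) = as^4 + bs^3 + cs^2 + ds + e. Substituting each data point gives a linear system:
  16a + 8b + 4c + 2d + e = 5
  81a + 27b + 9c + 3d + e = 66
  256a + 64b + 16c + 4d + e = 279
  625a + 125b + 25c + 5d + e = 788
  1296a + 216b + 36c + 6d + e = 1785
Solving the system yields a = 2, b = -4, c = 2, d = -3, e = 3.
So P(s) = 2s^4 - 4s^3 + 2s^2 - 3s + 3.
Check: P(3) = 66. ✓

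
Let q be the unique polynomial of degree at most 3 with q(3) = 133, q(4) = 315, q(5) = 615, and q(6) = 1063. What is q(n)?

Write q(n) = an^3 + bn^2 + cn + d. Substituting each data point gives a linear system:
  27a + 9b + 3c + d = 133
  64a + 16b + 4c + d = 315
  125a + 25b + 5c + d = 615
  216a + 36b + 6c + d = 1063
Solving the system yields a = 5, b = -1, c = 4, d = -5.
So q(n) = 5n^3 - n^2 + 4n - 5.
Check: q(4) = 315. ✓

q(n) = 5n^3 - n^2 + 4n - 5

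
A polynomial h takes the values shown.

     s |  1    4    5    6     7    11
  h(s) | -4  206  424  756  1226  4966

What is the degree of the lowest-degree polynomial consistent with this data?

3

Divided differences on the nodes 1, 4, 5, 6, 7, 11:
  order 0: -4  206  424  756  1226  4966
  order 1: 70  218  332  470  935
  order 2: 37  57  69  93
  order 3: 4  4  4
  order 4: 0  0
  order 5: 0
The order-3 divided differences are all 4 (nonzero) and every higher order vanishes, so the data lies on a polynomial of degree exactly 3.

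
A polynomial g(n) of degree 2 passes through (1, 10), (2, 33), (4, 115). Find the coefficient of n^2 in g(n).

Write g(n) = an^2 + bn + c. Substituting each data point gives a linear system:
  a + b + c = 10
  4a + 2b + c = 33
  16a + 4b + c = 115
Solving the system yields a = 6, b = 5, c = -1.
So g(n) = 6n² + 5n - 1.
The leading coefficient is 6.

6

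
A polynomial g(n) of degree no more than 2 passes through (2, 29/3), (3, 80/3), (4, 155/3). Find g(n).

Using the Lagrange interpolation formula with nodes 2, 3, 4:
  L_0(n) = (n - 3)(n - 4) / 2
  L_1(n) = (n - 2)(n - 4) / -1
  L_2(n) = (n - 2)(n - 3) / 2
Then g(n) = 29/3·L_0(n) + 80/3·L_1(n) + 155/3·L_2(n).
Expanding and collecting terms gives g(n) = 4n² - 3n - 1/3.
Check: g(3) = 80/3. ✓

g(n) = 4n^2 - 3n - 1/3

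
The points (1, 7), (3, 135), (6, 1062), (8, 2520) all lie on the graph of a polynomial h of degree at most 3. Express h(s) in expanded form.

Using the Lagrange interpolation formula with nodes 1, 3, 6, 8:
  L_0(s) = (s - 3)(s - 6)(s - 8) / -70
  L_1(s) = (s - 1)(s - 6)(s - 8) / 30
  L_2(s) = (s - 1)(s - 3)(s - 8) / -30
  L_3(s) = (s - 1)(s - 3)(s - 6) / 70
Then h(s) = 7·L_0(s) + 135·L_1(s) + 1062·L_2(s) + 2520·L_3(s).
Expanding and collecting terms gives h(s) = 5s^3 - s^2 + 3s.
Check: h(3) = 135. ✓

h(s) = 5s^3 - s^2 + 3s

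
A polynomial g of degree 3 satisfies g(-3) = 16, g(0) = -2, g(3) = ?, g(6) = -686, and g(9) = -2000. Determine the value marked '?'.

The 4 known points determine the degree-3 polynomial uniquely.
Write g(n) = an^3 + bn^2 + cn + d. Substituting each data point gives a linear system:
  -27a + 9b - 3c + d = 16
  d = -2
  216a + 36b + 6c + d = -686
  729a + 81b + 9c + d = -2000
Solving the system yields a = -2, b = -6, c = -6, d = -2.
So g(n) = -2n^3 - 6n^2 - 6n - 2.
Then g(3) = -128.

-128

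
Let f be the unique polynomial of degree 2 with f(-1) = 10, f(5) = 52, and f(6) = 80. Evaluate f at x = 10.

Write f(x) = ax^2 + bx + c. Substituting each data point gives a linear system:
  a - b + c = 10
  25a + 5b + c = 52
  36a + 6b + c = 80
Solving the system yields a = 3, b = -5, c = 2.
So f(x) = 3x² - 5x + 2.
Then f(10) = 252.

252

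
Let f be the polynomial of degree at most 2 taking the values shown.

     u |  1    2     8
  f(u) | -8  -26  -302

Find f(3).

Using the Lagrange interpolation formula with nodes 1, 2, 8:
  L_0(u) = (u - 2)(u - 8) / 7
  L_1(u) = (u - 1)(u - 8) / -6
  L_2(u) = (u - 1)(u - 2) / 42
Then f(u) = -8·L_0(u) - 26·L_1(u) - 302·L_2(u).
Expanding and collecting terms gives f(u) = -4u^2 - 6u + 2.
Evaluating at u = 3: f(3) = -52.

-52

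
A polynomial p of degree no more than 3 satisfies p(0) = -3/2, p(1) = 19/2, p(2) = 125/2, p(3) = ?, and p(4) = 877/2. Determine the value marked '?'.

The 4 known points determine the degree-3 polynomial uniquely.
Write p(s) = as^3 + bs^2 + cs + d. Substituting each data point gives a linear system:
  d = -3/2
  a + b + c + d = 19/2
  8a + 4b + 2c + d = 125/2
  64a + 16b + 4c + d = 877/2
Solving the system yields a = 6, b = 3, c = 2, d = -3/2.
So p(s) = 6s^3 + 3s^2 + 2s - 3/2.
Then p(3) = 387/2.

387/2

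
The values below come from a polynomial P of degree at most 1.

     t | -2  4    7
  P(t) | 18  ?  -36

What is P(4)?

The 2 known points determine the degree-1 polynomial uniquely.
Write P(t) = at + b. Substituting each data point gives a linear system:
  -2a + b = 18
  7a + b = -36
Solving the system yields a = -6, b = 6.
So P(t) = -6t + 6.
Then P(4) = -18.

-18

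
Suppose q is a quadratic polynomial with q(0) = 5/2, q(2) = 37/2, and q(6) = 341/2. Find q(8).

Using the Lagrange interpolation formula with nodes 0, 2, 6:
  L_0(x) = (x - 2)(x - 6) / 12
  L_1(x) = x(x - 6) / -8
  L_2(x) = x(x - 2) / 24
Then q(x) = 5/2·L_0(x) + 37/2·L_1(x) + 341/2·L_2(x).
Expanding and collecting terms gives q(x) = 5x^2 - 2x + 5/2.
Evaluating at x = 8: q(8) = 613/2.

613/2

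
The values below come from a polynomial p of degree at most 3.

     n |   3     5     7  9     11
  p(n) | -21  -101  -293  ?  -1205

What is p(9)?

The 4 known points determine the degree-3 polynomial uniquely.
Write p(n) = an^3 + bn^2 + cn + d. Substituting each data point gives a linear system:
  27a + 9b + 3c + d = -21
  125a + 25b + 5c + d = -101
  343a + 49b + 7c + d = -293
  1331a + 121b + 11c + d = -1205
Solving the system yields a = -1, b = 1, c = 1, d = -6.
So p(n) = -n^3 + n^2 + n - 6.
Then p(9) = -645.

-645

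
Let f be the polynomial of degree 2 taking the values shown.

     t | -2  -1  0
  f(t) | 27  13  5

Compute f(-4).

73

Write f(t) = at^2 + bt + c. Substituting each data point gives a linear system:
  4a - 2b + c = 27
  a - b + c = 13
  c = 5
Solving the system yields a = 3, b = -5, c = 5.
So f(t) = 3t^2 - 5t + 5.
Then f(-4) = 73.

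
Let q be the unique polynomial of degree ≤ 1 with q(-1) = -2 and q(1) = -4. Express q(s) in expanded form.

q(s) = -s - 3

Write q(s) = as + b. Substituting each data point gives a linear system:
  -a + b = -2
  a + b = -4
Solving the system yields a = -1, b = -3.
So q(s) = -s - 3.
Check: q(1) = -4. ✓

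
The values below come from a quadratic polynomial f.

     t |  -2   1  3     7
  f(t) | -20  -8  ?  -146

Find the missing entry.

The 3 known points determine the degree-2 polynomial uniquely.
Write f(t) = at^2 + bt + c. Substituting each data point gives a linear system:
  4a - 2b + c = -20
  a + b + c = -8
  49a + 7b + c = -146
Solving the system yields a = -3, b = 1, c = -6.
So f(t) = -3t² + t - 6.
Then f(3) = -30.

-30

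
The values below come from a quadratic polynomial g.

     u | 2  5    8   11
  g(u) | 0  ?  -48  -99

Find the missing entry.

On equispaced nodes a degree-2 polynomial has vanishing third forward difference, so
  - g(2) + 3·g(5) - 3·g(8) + g(11) = 0.
Substituting the known values and solving for g(5):
  3·g(5) = -45
  g(5) = -15.

-15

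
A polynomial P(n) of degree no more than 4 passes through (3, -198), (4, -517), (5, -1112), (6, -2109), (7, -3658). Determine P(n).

Using the Lagrange interpolation formula with nodes 3, 4, 5, 6, 7:
  L_0(n) = (n - 4)(n - 5)(n - 6)(n - 7) / 24
  L_1(n) = (n - 3)(n - 5)(n - 6)(n - 7) / -6
  L_2(n) = (n - 3)(n - 4)(n - 6)(n - 7) / 4
  L_3(n) = (n - 3)(n - 4)(n - 5)(n - 7) / -6
  L_4(n) = (n - 3)(n - 4)(n - 5)(n - 6) / 24
Then P(n) = -198·L_0(n) - 517·L_1(n) - 1112·L_2(n) - 2109·L_3(n) - 3658·L_4(n).
Expanding and collecting terms gives P(n) = -n^4 - 3n^3 - 5n^2 + 2n + 3.
Check: P(3) = -198. ✓

P(n) = -n^4 - 3n^3 - 5n^2 + 2n + 3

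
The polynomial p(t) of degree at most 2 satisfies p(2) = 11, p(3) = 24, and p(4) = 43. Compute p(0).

Write p(t) = at^2 + bt + c. Substituting each data point gives a linear system:
  4a + 2b + c = 11
  9a + 3b + c = 24
  16a + 4b + c = 43
Solving the system yields a = 3, b = -2, c = 3.
So p(t) = 3t² - 2t + 3.
Then p(0) = 3.

3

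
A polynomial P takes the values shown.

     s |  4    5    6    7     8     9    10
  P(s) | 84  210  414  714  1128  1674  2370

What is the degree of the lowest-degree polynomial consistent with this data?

3

Forward differences of the values at s = 4, 5, 6, 7, 8, 9, 10:
  P  : 84  210  414  714  1128  1674  2370
  Δ  : 126  204  300  414  546  696
  Δ^2: 78  96  114  132  150
  Δ^3: 18  18  18  18
  Δ^4: 0  0  0
  Δ^5: 0  0
  Δ^6: 0
The third differences are constant (18) and nonzero, while all higher differences vanish, so the minimal degree is 3.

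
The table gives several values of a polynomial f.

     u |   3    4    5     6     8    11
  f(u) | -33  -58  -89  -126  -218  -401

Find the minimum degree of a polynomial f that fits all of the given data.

2

Divided differences on the nodes 3, 4, 5, 6, 8, 11:
  order 0: -33  -58  -89  -126  -218  -401
  order 1: -25  -31  -37  -46  -61
  order 2: -3  -3  -3  -3
  order 3: 0  0  0
  order 4: 0  0
  order 5: 0
The order-2 divided differences are all -3 (nonzero) and every higher order vanishes, so the data lies on a polynomial of degree exactly 2.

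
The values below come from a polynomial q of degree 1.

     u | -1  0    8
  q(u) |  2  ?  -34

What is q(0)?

The 2 known points determine the degree-1 polynomial uniquely.
Write q(u) = au + b. Substituting each data point gives a linear system:
  -a + b = 2
  8a + b = -34
Solving the system yields a = -4, b = -2.
So q(u) = -4u - 2.
Then q(0) = -2.

-2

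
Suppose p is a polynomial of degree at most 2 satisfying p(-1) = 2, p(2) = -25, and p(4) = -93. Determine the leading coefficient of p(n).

-5

Write p(n) = an^2 + bn + c. Substituting each data point gives a linear system:
  a - b + c = 2
  4a + 2b + c = -25
  16a + 4b + c = -93
Solving the system yields a = -5, b = -4, c = 3.
So p(n) = -5n^2 - 4n + 3.
The leading coefficient is -5.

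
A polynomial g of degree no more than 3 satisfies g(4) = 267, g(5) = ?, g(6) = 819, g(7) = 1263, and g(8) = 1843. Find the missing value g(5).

493

The 4 known points determine the degree-3 polynomial uniquely.
Write g(t) = at^3 + bt^2 + ct + d. Substituting each data point gives a linear system:
  64a + 16b + 4c + d = 267
  216a + 36b + 6c + d = 819
  343a + 49b + 7c + d = 1263
  512a + 64b + 8c + d = 1843
Solving the system yields a = 3, b = 5, c = -2, d = 3.
So g(t) = 3t^3 + 5t^2 - 2t + 3.
Then g(5) = 493.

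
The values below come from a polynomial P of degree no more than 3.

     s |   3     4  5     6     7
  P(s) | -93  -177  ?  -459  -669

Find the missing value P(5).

-297

On equispaced nodes a degree-3 polynomial has vanishing fourth forward difference, so
  P(3) - 4·P(4) + 6·P(5) - 4·P(6) + P(7) = 0.
Substituting the known values and solving for P(5):
  6·P(5) = -1782
  P(5) = -297.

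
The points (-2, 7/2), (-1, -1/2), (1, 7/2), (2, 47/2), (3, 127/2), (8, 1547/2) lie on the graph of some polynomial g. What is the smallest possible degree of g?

Divided differences on the nodes -2, -1, 1, 2, 3, 8:
  order 0: 7/2  -1/2  7/2  47/2  127/2  1547/2
  order 1: -4  2  20  40  142
  order 2: 2  6  10  17
  order 3: 1  1  1
  order 4: 0  0
  order 5: 0
The order-3 divided differences are all 1 (nonzero) and every higher order vanishes, so the data lies on a polynomial of degree exactly 3.

3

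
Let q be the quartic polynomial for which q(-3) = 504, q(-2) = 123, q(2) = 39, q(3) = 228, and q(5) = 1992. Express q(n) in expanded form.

Write q(n) = an^4 + bn^3 + cn^2 + dn + e. Substituting each data point gives a linear system:
  81a - 27b + 9c - 3d + e = 504
  16a - 8b + 4c - 2d + e = 123
  16a + 8b + 4c + 2d + e = 39
  81a + 27b + 9c + 3d + e = 228
  625a + 125b + 25c + 5d + e = 1992
Solving the system yields a = 4, b = -5, c = 5, d = -1, e = -3.
So q(n) = 4n^4 - 5n^3 + 5n^2 - n - 3.
Check: q(-2) = 123. ✓

q(n) = 4n^4 - 5n^3 + 5n^2 - n - 3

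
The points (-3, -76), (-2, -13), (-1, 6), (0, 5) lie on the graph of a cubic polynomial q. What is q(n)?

q(n) = 4n^3 + 2n^2 - 3n + 5

Using the Lagrange interpolation formula with nodes -3, -2, -1, 0:
  L_0(n) = (n + 2)(n + 1)n / -6
  L_1(n) = (n + 3)(n + 1)n / 2
  L_2(n) = (n + 3)(n + 2)n / -2
  L_3(n) = (n + 3)(n + 2)(n + 1) / 6
Then q(n) = -76·L_0(n) - 13·L_1(n) + 6·L_2(n) + 5·L_3(n).
Expanding and collecting terms gives q(n) = 4n^3 + 2n^2 - 3n + 5.
Check: q(-1) = 6. ✓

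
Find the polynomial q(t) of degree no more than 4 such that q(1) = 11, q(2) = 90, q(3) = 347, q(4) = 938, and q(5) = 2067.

q(t) = 2t^4 + 6t^3 + 3t^2 - 2t + 2

Write q(t) = at^4 + bt^3 + ct^2 + dt + e. Substituting each data point gives a linear system:
  a + b + c + d + e = 11
  16a + 8b + 4c + 2d + e = 90
  81a + 27b + 9c + 3d + e = 347
  256a + 64b + 16c + 4d + e = 938
  625a + 125b + 25c + 5d + e = 2067
Solving the system yields a = 2, b = 6, c = 3, d = -2, e = 2.
So q(t) = 2t^4 + 6t^3 + 3t^2 - 2t + 2.
Check: q(2) = 90. ✓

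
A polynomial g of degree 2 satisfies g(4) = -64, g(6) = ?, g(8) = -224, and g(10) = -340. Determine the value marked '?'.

The 3 known points determine the degree-2 polynomial uniquely.
Write g(x) = ax^2 + bx + c. Substituting each data point gives a linear system:
  16a + 4b + c = -64
  64a + 8b + c = -224
  100a + 10b + c = -340
Solving the system yields a = -3, b = -4, c = 0.
So g(x) = -3x^2 - 4x.
Then g(6) = -132.

-132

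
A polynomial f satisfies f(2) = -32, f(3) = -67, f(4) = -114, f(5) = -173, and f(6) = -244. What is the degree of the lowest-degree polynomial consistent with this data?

Forward differences of the values at n = 2, 3, 4, 5, 6:
  f  : -32  -67  -114  -173  -244
  Δ  : -35  -47  -59  -71
  Δ^2: -12  -12  -12
  Δ^3: 0  0
  Δ^4: 0
The second differences are constant (-12) and nonzero, while all higher differences vanish, so the minimal degree is 2.

2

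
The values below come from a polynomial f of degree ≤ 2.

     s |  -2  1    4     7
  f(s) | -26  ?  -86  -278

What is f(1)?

-2

On equispaced nodes a degree-2 polynomial has vanishing third forward difference, so
  - f(-2) + 3·f(1) - 3·f(4) + f(7) = 0.
Substituting the known values and solving for f(1):
  3·f(1) = -6
  f(1) = -2.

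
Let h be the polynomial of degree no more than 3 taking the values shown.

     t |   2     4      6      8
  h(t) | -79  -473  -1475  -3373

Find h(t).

Write h(t) = at^3 + bt^2 + ct + d. Substituting each data point gives a linear system:
  8a + 4b + 2c + d = -79
  64a + 16b + 4c + d = -473
  216a + 36b + 6c + d = -1475
  512a + 64b + 8c + d = -3373
Solving the system yields a = -6, b = -4, c = -5, d = -5.
So h(t) = -6t^3 - 4t^2 - 5t - 5.
Check: h(8) = -3373. ✓

h(t) = -6t^3 - 4t^2 - 5t - 5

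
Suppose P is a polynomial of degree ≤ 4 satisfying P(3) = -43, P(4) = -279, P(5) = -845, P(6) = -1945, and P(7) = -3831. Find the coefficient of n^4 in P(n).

-2

Write P(n) = an^4 + bn^3 + cn^2 + dn + e. Substituting each data point gives a linear system:
  81a + 27b + 9c + 3d + e = -43
  256a + 64b + 16c + 4d + e = -279
  625a + 125b + 25c + 5d + e = -845
  1296a + 216b + 36c + 6d + e = -1945
  2401a + 343b + 49c + 7d + e = -3831
Solving the system yields a = -2, b = 2, c = 5, d = 5, e = 5.
So P(n) = -2n^4 + 2n^3 + 5n^2 + 5n + 5.
The leading coefficient is -2.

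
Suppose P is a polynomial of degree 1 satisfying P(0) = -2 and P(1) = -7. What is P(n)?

P(n) = -5n - 2

Write P(n) = an + b. Substituting each data point gives a linear system:
  b = -2
  a + b = -7
Solving the system yields a = -5, b = -2.
So P(n) = -5n - 2.
Check: P(0) = -2. ✓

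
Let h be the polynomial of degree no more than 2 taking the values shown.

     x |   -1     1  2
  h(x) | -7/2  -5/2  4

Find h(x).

Write h(x) = ax^2 + bx + c. Substituting each data point gives a linear system:
  a - b + c = -7/2
  a + b + c = -5/2
  4a + 2b + c = 4
Solving the system yields a = 2, b = 1/2, c = -5.
So h(x) = 2x^2 + (1/2)x - 5.
Check: h(-1) = -7/2. ✓

h(x) = 2x^2 + (1/2)x - 5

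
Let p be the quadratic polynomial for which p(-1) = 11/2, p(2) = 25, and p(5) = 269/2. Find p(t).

Write p(t) = at^2 + bt + c. Substituting each data point gives a linear system:
  a - b + c = 11/2
  4a + 2b + c = 25
  25a + 5b + c = 269/2
Solving the system yields a = 5, b = 3/2, c = 2.
So p(t) = 5t^2 + (3/2)t + 2.
Check: p(-1) = 11/2. ✓

p(t) = 5t^2 + (3/2)t + 2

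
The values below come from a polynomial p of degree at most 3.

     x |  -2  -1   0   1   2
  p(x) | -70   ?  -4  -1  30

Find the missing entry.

The 4 known points determine the degree-3 polynomial uniquely.
Write p(x) = ax^3 + bx^2 + cx + d. Substituting each data point gives a linear system:
  -8a + 4b - 2c + d = -70
  d = -4
  a + b + c + d = -1
  8a + 4b + 2c + d = 30
Solving the system yields a = 6, b = -4, c = 1, d = -4.
So p(x) = 6x^3 - 4x^2 + x - 4.
Then p(-1) = -15.

-15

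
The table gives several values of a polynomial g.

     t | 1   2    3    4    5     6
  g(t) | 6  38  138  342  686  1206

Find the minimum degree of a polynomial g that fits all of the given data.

3

Forward differences of the values at t = 1, 2, 3, 4, 5, 6:
  g  : 6  38  138  342  686  1206
  Δ  : 32  100  204  344  520
  Δ^2: 68  104  140  176
  Δ^3: 36  36  36
  Δ^4: 0  0
  Δ^5: 0
The third differences are constant (36) and nonzero, while all higher differences vanish, so the minimal degree is 3.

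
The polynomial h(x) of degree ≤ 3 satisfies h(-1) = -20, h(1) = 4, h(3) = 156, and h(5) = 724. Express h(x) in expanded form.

Using the Lagrange interpolation formula with nodes -1, 1, 3, 5:
  L_0(x) = (x - 1)(x - 3)(x - 5) / -48
  L_1(x) = (x + 1)(x - 3)(x - 5) / 16
  L_2(x) = (x + 1)(x - 1)(x - 5) / -16
  L_3(x) = (x + 1)(x - 1)(x - 3) / 48
Then h(x) = -20·L_0(x) + 4·L_1(x) + 156·L_2(x) + 724·L_3(x).
Expanding and collecting terms gives h(x) = 6x^3 - 2x^2 + 6x - 6.
Check: h(3) = 156. ✓

h(x) = 6x^3 - 2x^2 + 6x - 6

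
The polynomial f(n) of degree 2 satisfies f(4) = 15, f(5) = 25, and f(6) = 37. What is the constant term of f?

Write f(n) = an^2 + bn + c. Substituting each data point gives a linear system:
  16a + 4b + c = 15
  25a + 5b + c = 25
  36a + 6b + c = 37
Solving the system yields a = 1, b = 1, c = -5.
So f(n) = n^2 + n - 5.
The constant term is -5.

-5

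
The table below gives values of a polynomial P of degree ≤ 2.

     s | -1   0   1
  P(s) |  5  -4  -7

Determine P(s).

Using the Lagrange interpolation formula with nodes -1, 0, 1:
  L_0(s) = s(s - 1) / 2
  L_1(s) = (s + 1)(s - 1) / -1
  L_2(s) = (s + 1)s / 2
Then P(s) = 5·L_0(s) - 4·L_1(s) - 7·L_2(s).
Expanding and collecting terms gives P(s) = 3s^2 - 6s - 4.
Check: P(1) = -7. ✓

P(s) = 3s^2 - 6s - 4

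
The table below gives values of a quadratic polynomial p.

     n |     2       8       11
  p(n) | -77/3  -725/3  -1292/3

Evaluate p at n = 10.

-1085/3

Write p(n) = an^2 + bn + c. Substituting each data point gives a linear system:
  4a + 2b + c = -77/3
  64a + 8b + c = -725/3
  121a + 11b + c = -1292/3
Solving the system yields a = -3, b = -6, c = -5/3.
So p(n) = -3n^2 - 6n - 5/3.
Then p(10) = -1085/3.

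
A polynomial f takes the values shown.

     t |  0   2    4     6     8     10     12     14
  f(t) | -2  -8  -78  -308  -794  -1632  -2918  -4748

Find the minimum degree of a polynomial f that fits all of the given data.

Forward differences of the values at t = 0, 2, 4, 6, 8, 10, 12, 14:
  f  : -2  -8  -78  -308  -794  -1632  -2918  -4748
  Δ  : -6  -70  -230  -486  -838  -1286  -1830
  Δ^2: -64  -160  -256  -352  -448  -544
  Δ^3: -96  -96  -96  -96  -96
  Δ^4: 0  0  0  0
  Δ^5: 0  0  0
  Δ^6: 0  0
  Δ^7: 0
The third differences are constant (-96) and nonzero, while all higher differences vanish, so the minimal degree is 3.

3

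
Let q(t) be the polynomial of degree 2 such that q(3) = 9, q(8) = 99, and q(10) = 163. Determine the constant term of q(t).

Write q(t) = at^2 + bt + c. Substituting each data point gives a linear system:
  9a + 3b + c = 9
  64a + 8b + c = 99
  100a + 10b + c = 163
Solving the system yields a = 2, b = -4, c = 3.
So q(t) = 2t² - 4t + 3.
The constant term is 3.

3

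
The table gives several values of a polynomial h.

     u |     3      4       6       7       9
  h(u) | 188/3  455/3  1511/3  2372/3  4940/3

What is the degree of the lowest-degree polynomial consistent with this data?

Divided differences on the nodes 3, 4, 6, 7, 9:
  order 0: 188/3  455/3  1511/3  2372/3  4940/3
  order 1: 89  176  287  428
  order 2: 29  37  47
  order 3: 2  2
  order 4: 0
The order-3 divided differences are all 2 (nonzero) and every higher order vanishes, so the data lies on a polynomial of degree exactly 3.

3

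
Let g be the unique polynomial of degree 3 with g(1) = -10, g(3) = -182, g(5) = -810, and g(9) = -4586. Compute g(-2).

23

Write g(t) = at^3 + bt^2 + ct + d. Substituting each data point gives a linear system:
  a + b + c + d = -10
  27a + 9b + 3c + d = -182
  125a + 25b + 5c + d = -810
  729a + 81b + 9c + d = -4586
Solving the system yields a = -6, b = -3, c = 4, d = -5.
So g(t) = -6t³ - 3t² + 4t - 5.
Then g(-2) = 23.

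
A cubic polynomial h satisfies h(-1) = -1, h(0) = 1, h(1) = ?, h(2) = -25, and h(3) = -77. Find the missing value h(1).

-3

The 4 known points determine the degree-3 polynomial uniquely.
Write h(s) = as^3 + bs^2 + cs + d. Substituting each data point gives a linear system:
  -a + b - c + d = -1
  d = 1
  8a + 4b + 2c + d = -25
  27a + 9b + 3c + d = -77
Solving the system yields a = -2, b = -3, c = 1, d = 1.
So h(s) = -2s³ - 3s² + s + 1.
Then h(1) = -3.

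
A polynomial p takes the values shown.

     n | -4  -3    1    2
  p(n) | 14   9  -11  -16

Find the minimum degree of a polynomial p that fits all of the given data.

1

Divided differences on the nodes -4, -3, 1, 2:
  order 0: 14  9  -11  -16
  order 1: -5  -5  -5
  order 2: 0  0
  order 3: 0
The order-1 divided differences are all -5 (nonzero) and every higher order vanishes, so the data lies on a polynomial of degree exactly 1.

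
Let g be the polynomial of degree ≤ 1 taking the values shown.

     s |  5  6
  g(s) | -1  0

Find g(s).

g(s) = s - 6

Write g(s) = as + b. Substituting each data point gives a linear system:
  5a + b = -1
  6a + b = 0
Solving the system yields a = 1, b = -6.
So g(s) = s - 6.
Check: g(6) = 0. ✓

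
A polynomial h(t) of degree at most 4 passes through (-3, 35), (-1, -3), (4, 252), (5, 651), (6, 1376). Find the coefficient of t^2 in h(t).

-3

Write h(t) = at^4 + bt^3 + ct^2 + dt + e. Substituting each data point gives a linear system:
  81a - 27b + 9c - 3d + e = 35
  a - b + c - d + e = -3
  256a + 64b + 16c + 4d + e = 252
  625a + 125b + 25c + 5d + e = 651
  1296a + 216b + 36c + 6d + e = 1376
Solving the system yields a = 1, b = 1, c = -3, d = -4, e = -4.
So h(t) = t^4 + t^3 - 3t^2 - 4t - 4.
The coefficient of t^2 is -3.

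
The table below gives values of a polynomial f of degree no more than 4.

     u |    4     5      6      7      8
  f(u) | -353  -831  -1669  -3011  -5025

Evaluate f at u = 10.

-11861

Write f(u) = au^4 + bu^3 + cu^2 + du + e. Substituting each data point gives a linear system:
  256a + 64b + 16c + 4d + e = -353
  625a + 125b + 25c + 5d + e = -831
  1296a + 216b + 36c + 6d + e = -1669
  2401a + 343b + 49c + 7d + e = -3011
  4096a + 512b + 64c + 8d + e = -5025
Solving the system yields a = -1, b = -2, c = 1, d = 4, e = -1.
So f(u) = -u^4 - 2u^3 + u^2 + 4u - 1.
Then f(10) = -11861.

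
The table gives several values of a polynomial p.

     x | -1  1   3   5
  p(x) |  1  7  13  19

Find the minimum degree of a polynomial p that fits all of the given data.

1

Forward differences of the values at x = -1, 1, 3, 5:
  p  : 1  7  13  19
  Δ  : 6  6  6
  Δ^2: 0  0
  Δ^3: 0
The first differences are constant (6) and nonzero, while all higher differences vanish, so the minimal degree is 1.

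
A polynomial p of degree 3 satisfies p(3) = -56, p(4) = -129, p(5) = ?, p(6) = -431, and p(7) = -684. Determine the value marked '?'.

On equispaced nodes a degree-3 polynomial has vanishing fourth forward difference, so
  p(3) - 4·p(4) + 6·p(5) - 4·p(6) + p(7) = 0.
Substituting the known values and solving for p(5):
  6·p(5) = -1500
  p(5) = -250.

-250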